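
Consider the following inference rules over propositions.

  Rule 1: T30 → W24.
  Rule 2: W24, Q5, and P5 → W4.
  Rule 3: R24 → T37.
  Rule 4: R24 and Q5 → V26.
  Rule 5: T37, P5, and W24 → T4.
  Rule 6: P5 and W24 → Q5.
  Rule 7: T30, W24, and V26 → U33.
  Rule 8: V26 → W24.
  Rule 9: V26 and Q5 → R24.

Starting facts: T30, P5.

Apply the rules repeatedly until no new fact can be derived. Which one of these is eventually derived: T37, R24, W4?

W4

From T30, Rule 1 gives W24.
From P5 and W24, Rule 6 gives Q5.
From W24, Q5, and P5, Rule 2 gives W4.
T37 would need R24 (Rule 3), but R24 is never established. R24 would need V26 and Q5 (Rule 9), but V26 is never established.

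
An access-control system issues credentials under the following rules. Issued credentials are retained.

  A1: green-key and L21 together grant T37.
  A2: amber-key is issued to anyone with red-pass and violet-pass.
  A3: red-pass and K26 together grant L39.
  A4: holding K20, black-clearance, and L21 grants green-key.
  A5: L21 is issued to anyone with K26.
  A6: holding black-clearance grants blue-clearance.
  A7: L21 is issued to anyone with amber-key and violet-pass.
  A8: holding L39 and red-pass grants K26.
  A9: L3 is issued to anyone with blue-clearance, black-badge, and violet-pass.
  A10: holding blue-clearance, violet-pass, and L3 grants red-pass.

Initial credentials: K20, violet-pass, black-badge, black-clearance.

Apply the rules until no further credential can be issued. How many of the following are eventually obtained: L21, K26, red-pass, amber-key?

3

Holding black-clearance grants blue-clearance (A6).
Holding blue-clearance, black-badge, and violet-pass grants L3 (A9).
Holding blue-clearance, violet-pass, and L3 grants red-pass (A10).
Holding red-pass and violet-pass grants amber-key (A2).
Holding amber-key and violet-pass grants L21 (A7).
L21: reached.
K26 would need L39 and red-pass (A8), but L39 is never granted.
red-pass: reached.
amber-key: reached.
Reached: L21, red-pass, and amber-key — 3 of the 4.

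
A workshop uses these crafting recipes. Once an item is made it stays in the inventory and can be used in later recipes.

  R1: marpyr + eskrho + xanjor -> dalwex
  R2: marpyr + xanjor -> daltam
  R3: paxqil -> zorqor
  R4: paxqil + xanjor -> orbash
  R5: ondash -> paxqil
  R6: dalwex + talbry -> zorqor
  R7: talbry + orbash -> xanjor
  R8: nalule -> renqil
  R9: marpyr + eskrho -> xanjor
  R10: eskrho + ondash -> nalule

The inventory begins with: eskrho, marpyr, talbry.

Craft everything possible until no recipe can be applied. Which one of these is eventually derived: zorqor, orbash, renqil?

marpyr + eskrho -> xanjor (R9).
marpyr + eskrho + xanjor -> dalwex (R1).
Using R6, dalwex and talbry make zorqor.
renqil would need nalule (R8), but nalule is never obtained. orbash would need paxqil and xanjor (R4), but paxqil is never obtained.

zorqor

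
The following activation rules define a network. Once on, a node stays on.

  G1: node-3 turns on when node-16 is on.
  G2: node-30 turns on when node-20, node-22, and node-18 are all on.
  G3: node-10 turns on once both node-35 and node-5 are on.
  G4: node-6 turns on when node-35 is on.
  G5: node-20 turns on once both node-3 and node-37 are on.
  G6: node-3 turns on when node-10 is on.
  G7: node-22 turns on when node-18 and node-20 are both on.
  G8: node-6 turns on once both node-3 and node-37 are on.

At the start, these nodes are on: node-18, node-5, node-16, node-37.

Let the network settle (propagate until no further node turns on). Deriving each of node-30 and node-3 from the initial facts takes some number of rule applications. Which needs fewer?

node-3: G1: node-16 on → node-3 on. [1 rule application]
node-30: G1: node-16 on → node-3 on. G5: node-3 and node-37 on → node-20 on. G7: node-18 and node-20 on → node-22 on. node-20, node-22, and node-18 are on, so node-30 turns on (G2). [4 rule applications]
node-3 needs fewer.

node-3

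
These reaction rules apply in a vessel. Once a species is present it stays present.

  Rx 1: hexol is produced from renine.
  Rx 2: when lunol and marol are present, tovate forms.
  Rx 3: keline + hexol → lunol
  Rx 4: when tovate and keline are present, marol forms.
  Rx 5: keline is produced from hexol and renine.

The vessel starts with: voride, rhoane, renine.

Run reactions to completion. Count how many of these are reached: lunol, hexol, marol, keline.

renine present → hexol forms (Rx 1).
hexol and renine present → keline forms (Rx 5).
keline and hexol present → lunol forms (Rx 3).
lunol: reached.
hexol: reached.
marol would need tovate and keline (Rx 4), but tovate never forms.
keline: reached.
Reached: lunol, hexol, and keline — 3 of the 4.

3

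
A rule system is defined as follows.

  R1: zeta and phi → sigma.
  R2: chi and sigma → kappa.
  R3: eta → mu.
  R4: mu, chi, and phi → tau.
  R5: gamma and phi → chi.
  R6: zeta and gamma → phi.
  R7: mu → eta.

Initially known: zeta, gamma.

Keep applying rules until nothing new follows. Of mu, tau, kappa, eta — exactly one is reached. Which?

kappa

From zeta and gamma, R6 gives phi.
From zeta and phi, R1 gives sigma.
From gamma and phi, R5 gives chi.
chi and sigma hold, so kappa follows (R2).
mu would need eta (R3), but eta is never established. tau would need mu, chi, and phi (R4), but mu is never established. eta would need mu (R7), but mu is never established.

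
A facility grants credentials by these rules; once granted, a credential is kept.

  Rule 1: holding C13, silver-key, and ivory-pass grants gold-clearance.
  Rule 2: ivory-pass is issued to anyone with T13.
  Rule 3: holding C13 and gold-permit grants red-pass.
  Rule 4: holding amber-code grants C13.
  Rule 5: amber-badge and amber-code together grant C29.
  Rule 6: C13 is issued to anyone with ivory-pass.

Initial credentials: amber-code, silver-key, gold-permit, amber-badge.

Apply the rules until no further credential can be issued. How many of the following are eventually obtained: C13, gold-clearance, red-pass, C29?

Holding amber-code grants C13 (Rule 4).
Holding amber-badge and amber-code grants C29 (Rule 5).
Holding C13 and gold-permit grants red-pass (Rule 3).
C13: reached.
gold-clearance would need C13, silver-key, and ivory-pass (Rule 1), but ivory-pass is never granted.
red-pass: reached.
C29: reached.
Reached: C13, red-pass, and C29 — 3 of the 4.

3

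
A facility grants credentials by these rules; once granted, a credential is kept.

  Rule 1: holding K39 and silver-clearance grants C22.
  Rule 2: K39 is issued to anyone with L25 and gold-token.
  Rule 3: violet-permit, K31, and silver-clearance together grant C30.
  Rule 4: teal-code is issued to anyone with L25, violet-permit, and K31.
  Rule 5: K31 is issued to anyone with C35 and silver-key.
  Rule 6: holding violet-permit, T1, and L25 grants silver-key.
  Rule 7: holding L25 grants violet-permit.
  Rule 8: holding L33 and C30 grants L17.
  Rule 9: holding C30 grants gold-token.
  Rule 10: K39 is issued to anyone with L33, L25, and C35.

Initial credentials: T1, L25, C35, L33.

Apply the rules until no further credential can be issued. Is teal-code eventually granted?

Yes

Holding L25 grants violet-permit (Rule 7).
Holding violet-permit, T1, and L25 grants silver-key (Rule 6).
Holding C35 and silver-key grants K31 (Rule 5).
Holding L25, violet-permit, and K31 grants teal-code (Rule 4).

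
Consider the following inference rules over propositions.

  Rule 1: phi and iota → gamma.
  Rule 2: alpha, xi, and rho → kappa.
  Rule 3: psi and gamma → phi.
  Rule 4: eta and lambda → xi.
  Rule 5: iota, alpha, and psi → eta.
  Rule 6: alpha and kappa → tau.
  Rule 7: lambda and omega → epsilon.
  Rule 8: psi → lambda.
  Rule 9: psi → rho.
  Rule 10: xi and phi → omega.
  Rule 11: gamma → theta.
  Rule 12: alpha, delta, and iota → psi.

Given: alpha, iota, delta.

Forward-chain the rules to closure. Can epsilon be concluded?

epsilon would need lambda and omega (Rule 7), but omega is never established.

No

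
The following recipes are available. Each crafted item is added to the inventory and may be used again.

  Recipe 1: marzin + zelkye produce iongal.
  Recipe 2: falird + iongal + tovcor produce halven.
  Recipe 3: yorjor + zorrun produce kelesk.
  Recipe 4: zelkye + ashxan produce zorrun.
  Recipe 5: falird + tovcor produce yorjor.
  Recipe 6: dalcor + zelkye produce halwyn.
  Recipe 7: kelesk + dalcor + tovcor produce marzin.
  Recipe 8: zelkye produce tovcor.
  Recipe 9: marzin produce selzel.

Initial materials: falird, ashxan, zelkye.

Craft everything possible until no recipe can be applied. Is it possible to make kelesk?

zelkye → tovcor (Recipe 8).
zelkye + ashxan → zorrun (Recipe 4).
falird + tovcor → yorjor (Recipe 5).
Using Recipe 3, yorjor and zorrun make kelesk.

Yes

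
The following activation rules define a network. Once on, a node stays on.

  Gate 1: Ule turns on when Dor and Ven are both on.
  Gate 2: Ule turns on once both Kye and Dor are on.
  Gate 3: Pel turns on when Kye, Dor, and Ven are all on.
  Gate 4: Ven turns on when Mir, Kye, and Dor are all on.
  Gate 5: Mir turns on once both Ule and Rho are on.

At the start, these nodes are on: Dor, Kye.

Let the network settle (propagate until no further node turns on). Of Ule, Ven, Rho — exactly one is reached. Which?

Ule

Kye and Dor are on, so Ule turns on (Gate 2).
No rule produces Rho, and it is not given. Ven would need Mir, Kye, and Dor (Gate 4), but Mir never turns on.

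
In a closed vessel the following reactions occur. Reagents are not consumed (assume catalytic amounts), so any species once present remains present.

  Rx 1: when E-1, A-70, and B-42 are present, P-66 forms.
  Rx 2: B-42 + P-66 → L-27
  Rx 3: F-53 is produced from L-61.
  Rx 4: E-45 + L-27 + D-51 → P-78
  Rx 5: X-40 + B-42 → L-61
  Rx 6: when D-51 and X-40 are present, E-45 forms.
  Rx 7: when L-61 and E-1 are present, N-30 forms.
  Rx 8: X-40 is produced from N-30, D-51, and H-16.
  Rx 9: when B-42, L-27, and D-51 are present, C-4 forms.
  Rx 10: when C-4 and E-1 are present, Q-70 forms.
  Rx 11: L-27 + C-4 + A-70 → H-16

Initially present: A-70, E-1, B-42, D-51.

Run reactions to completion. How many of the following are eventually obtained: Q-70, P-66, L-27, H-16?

E-1, A-70, and B-42 present → P-66 forms (Rx 1).
B-42 and P-66 present → L-27 forms (Rx 2).
B-42, L-27, and D-51 present → C-4 forms (Rx 9).
L-27, C-4, and A-70 present → H-16 forms (Rx 11).
C-4 and E-1 present → Q-70 forms (Rx 10).
Q-70: reached.
P-66: reached.
L-27: reached.
H-16: reached.
All 4 are reached.

4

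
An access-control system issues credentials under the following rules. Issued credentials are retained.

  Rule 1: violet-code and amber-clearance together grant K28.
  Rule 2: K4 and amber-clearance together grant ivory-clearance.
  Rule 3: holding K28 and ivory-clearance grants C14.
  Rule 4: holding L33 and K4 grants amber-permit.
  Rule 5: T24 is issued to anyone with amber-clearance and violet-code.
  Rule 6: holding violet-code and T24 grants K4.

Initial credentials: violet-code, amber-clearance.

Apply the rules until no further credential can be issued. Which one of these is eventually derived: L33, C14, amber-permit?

Holding amber-clearance and violet-code grants T24 (Rule 5).
Holding violet-code and amber-clearance grants K28 (Rule 1).
Holding violet-code and T24 grants K4 (Rule 6).
Holding K4 and amber-clearance grants ivory-clearance (Rule 2).
Holding K28 and ivory-clearance grants C14 (Rule 3).
amber-permit would need L33 and K4 (Rule 4), but L33 is never granted. No rule produces L33, and it is not given.

C14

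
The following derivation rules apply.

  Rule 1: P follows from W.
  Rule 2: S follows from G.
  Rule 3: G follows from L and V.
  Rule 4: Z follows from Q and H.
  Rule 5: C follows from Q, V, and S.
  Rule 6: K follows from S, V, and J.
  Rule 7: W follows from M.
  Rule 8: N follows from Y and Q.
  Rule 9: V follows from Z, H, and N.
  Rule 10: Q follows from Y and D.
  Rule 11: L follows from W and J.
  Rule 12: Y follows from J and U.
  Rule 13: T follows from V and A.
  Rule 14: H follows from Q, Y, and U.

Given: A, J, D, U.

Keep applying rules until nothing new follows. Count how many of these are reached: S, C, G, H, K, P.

1

From J and U, Rule 12 gives Y.
From Y and D, Rule 10 gives Q.
From Q, Y, and U, Rule 14 gives H.
S would need G (Rule 2), but G is never established.
C would need Q, V, and S (Rule 5), but S is never established.
G would need L and V (Rule 3), but L is never established.
H: reached.
K would need S, V, and J (Rule 6), but S is never established.
P would need W (Rule 1), but W is never established.
Reached: H — 1 of the 6.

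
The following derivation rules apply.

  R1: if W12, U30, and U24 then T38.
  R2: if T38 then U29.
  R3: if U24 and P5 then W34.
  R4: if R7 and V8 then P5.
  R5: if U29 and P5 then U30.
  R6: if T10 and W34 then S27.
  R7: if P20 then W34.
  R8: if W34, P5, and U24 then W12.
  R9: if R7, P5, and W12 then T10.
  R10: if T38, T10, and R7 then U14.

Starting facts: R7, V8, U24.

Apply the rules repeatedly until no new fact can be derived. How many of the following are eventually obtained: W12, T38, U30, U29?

From R7 and V8, R4 gives P5.
U24 and P5 hold, so W34 follows (R3).
From W34, P5, and U24, R8 gives W12.
W12: reached.
T38 would need W12, U30, and U24 (R1), but U30 is never established.
U30 would need U29 and P5 (R5), but U29 is never established.
U29 would need T38 (R2), but T38 is never established.
Reached: W12 — 1 of the 4.

1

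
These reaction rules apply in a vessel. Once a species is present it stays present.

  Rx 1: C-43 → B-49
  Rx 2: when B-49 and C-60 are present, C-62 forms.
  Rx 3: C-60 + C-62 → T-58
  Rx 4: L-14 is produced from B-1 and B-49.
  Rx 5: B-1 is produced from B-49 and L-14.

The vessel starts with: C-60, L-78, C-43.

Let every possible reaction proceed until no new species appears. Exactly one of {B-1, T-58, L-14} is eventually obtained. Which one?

T-58

C-43 present → B-49 forms (Rx 1).
B-49 and C-60 present → C-62 forms (Rx 2).
C-60 and C-62 present → T-58 forms (Rx 3).
L-14 would need B-1 and B-49 (Rx 4), but B-1 never forms. B-1 would need B-49 and L-14 (Rx 5), but L-14 never forms.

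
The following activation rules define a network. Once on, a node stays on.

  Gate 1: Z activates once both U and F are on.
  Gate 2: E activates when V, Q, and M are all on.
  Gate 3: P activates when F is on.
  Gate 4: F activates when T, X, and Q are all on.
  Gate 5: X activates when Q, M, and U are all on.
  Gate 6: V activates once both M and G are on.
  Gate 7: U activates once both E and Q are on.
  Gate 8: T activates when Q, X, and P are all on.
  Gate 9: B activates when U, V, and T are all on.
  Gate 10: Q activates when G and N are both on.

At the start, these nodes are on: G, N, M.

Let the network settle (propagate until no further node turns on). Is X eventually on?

M and G are on, so V activates (Gate 6).
G and N are on, so Q activates (Gate 10).
Gate 2: V, Q, and M on → E on.
Gate 7: E and Q on → U on.
Gate 5: Q, M, and U on → X on.

Yes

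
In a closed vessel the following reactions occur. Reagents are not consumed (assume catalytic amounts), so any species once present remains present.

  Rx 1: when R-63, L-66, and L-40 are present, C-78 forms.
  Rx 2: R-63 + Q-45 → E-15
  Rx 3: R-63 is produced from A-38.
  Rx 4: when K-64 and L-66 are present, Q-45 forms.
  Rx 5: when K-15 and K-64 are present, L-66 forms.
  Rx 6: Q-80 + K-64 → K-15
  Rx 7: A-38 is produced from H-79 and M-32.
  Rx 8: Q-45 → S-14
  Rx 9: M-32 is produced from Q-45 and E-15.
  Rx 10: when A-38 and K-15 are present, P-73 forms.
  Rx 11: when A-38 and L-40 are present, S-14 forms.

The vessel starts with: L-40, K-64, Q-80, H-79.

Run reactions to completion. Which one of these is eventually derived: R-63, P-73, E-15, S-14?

Q-80 and K-64 present → K-15 forms (Rx 6).
K-15 and K-64 present → L-66 forms (Rx 5).
K-64 and L-66 present → Q-45 forms (Rx 4).
Q-45 present → S-14 forms (Rx 8).
E-15 would need R-63 and Q-45 (Rx 2), but R-63 never forms. P-73 would need A-38 and K-15 (Rx 10), but A-38 never forms. R-63 would need A-38 (Rx 3), but A-38 never forms.

S-14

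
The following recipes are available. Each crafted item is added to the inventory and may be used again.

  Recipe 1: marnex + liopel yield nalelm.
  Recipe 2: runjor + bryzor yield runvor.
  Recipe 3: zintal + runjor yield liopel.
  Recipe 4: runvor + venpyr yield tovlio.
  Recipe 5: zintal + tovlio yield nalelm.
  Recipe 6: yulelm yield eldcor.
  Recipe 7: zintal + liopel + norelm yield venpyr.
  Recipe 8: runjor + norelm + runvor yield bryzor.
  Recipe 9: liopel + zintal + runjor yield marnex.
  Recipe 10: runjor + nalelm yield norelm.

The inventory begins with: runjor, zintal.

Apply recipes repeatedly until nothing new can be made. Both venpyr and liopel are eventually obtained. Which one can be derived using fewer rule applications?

liopel: Using Recipe 3, zintal and runjor make liopel. [1 rule application]
venpyr: zintal + runjor → liopel (Recipe 3). Using Recipe 9, liopel, zintal, and runjor make marnex. marnex + liopel → nalelm (Recipe 1). Using Recipe 10, runjor and nalelm make norelm. zintal + liopel + norelm → venpyr (Recipe 7). [5 rule applications]
liopel needs fewer.

liopel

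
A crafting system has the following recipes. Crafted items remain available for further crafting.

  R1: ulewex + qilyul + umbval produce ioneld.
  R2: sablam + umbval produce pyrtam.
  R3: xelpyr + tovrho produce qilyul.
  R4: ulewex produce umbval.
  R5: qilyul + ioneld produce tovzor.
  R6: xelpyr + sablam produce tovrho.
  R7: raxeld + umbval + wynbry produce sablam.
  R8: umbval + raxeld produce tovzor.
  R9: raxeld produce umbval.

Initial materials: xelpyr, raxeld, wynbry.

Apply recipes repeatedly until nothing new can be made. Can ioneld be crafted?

No

ioneld would need ulewex, qilyul, and umbval (R1), but ulewex is never obtained.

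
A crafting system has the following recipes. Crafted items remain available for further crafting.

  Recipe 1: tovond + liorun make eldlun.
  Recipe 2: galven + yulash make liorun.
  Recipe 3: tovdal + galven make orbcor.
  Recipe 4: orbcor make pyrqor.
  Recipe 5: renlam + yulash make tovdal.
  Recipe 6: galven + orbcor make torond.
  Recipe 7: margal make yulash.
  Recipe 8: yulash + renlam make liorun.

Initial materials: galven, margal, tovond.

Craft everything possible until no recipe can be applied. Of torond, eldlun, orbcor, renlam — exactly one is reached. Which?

Using Recipe 7, margal makes yulash.
galven + yulash → liorun (Recipe 2).
tovond + liorun → eldlun (Recipe 1).
torond would need galven and orbcor (Recipe 6), but orbcor is never obtained. orbcor would need tovdal and galven (Recipe 3), but tovdal is never obtained. No rule produces renlam, and it is not given.

eldlun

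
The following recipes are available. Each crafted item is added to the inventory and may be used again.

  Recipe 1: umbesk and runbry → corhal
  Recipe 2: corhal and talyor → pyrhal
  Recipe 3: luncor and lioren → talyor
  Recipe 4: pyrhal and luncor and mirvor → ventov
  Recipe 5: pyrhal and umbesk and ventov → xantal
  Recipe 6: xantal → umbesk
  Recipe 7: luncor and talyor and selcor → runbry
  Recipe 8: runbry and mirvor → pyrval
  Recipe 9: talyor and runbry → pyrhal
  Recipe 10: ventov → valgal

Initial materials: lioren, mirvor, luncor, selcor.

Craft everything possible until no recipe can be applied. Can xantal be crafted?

No

xantal would need pyrhal, umbesk, and ventov (Recipe 5), but umbesk is never obtained.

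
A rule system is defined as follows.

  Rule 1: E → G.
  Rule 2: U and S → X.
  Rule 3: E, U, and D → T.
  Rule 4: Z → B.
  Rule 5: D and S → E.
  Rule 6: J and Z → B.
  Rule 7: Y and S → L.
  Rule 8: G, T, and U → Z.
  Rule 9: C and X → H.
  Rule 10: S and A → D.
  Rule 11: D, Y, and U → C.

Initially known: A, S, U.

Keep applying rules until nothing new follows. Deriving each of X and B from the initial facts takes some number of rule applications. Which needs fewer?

X: From U and S, Rule 2 gives X. [1 rule application]
B: From S and A, Rule 10 gives D. D and S hold, so E follows (Rule 5). E, U, and D hold, so T follows (Rule 3). From E, Rule 1 gives G. G, T, and U hold, so Z follows (Rule 8). Z holds, so B follows (Rule 4). [6 rule applications]
X needs fewer.

X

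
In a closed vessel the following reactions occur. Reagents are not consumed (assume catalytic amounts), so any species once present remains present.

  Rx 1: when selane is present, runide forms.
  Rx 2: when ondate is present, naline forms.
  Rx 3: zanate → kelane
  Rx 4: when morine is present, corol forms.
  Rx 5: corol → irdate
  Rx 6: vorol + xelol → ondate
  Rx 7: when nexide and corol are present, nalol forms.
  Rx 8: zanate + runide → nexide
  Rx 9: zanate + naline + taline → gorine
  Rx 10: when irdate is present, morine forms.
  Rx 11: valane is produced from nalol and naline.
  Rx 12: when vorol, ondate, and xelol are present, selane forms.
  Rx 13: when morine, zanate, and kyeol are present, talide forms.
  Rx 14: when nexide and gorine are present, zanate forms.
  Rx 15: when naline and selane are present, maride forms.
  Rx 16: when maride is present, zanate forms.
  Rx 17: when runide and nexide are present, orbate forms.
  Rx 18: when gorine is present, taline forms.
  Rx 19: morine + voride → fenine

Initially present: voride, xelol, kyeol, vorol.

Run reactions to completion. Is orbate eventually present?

Yes

vorol and xelol present → ondate forms (Rx 6).
ondate present → naline forms (Rx 2).
vorol, ondate, and xelol present → selane forms (Rx 12).
naline and selane present → maride forms (Rx 15).
selane present → runide forms (Rx 1).
maride present → zanate forms (Rx 16).
zanate and runide present → nexide forms (Rx 8).
runide and nexide present → orbate forms (Rx 17).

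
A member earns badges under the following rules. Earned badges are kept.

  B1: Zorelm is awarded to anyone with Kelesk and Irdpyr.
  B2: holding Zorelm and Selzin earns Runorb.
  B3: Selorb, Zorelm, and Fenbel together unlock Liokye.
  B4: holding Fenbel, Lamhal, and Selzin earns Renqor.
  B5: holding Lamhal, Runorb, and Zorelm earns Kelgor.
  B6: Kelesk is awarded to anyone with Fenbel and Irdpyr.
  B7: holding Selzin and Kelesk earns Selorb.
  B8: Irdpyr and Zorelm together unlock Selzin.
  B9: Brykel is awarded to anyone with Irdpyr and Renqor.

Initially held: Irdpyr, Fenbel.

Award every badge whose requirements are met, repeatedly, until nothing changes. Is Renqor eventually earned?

Renqor would need Fenbel, Lamhal, and Selzin (B4), but Lamhal is never earned.

No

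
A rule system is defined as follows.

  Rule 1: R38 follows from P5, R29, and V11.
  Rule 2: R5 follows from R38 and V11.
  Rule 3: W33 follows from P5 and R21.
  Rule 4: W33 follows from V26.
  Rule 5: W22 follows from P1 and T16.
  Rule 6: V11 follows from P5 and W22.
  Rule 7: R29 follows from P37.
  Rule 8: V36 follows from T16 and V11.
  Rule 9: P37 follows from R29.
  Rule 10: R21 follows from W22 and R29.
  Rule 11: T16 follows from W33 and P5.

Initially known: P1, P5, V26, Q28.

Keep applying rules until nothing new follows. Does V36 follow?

From V26, Rule 4 gives W33.
From W33 and P5, Rule 11 gives T16.
P1 and T16 hold, so W22 follows (Rule 5).
From P5 and W22, Rule 6 gives V11.
T16 and V11 hold, so V36 follows (Rule 8).

Yes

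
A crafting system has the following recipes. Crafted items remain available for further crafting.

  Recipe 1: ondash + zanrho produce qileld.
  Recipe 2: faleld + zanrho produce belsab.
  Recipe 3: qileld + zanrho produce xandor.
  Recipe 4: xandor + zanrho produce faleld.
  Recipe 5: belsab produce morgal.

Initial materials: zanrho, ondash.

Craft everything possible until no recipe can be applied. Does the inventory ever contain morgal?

Using Recipe 1, ondash and zanrho make qileld.
qileld + zanrho → xandor (Recipe 3).
Using Recipe 4, xandor and zanrho make faleld.
faleld + zanrho → belsab (Recipe 2).
belsab → morgal (Recipe 5).

Yes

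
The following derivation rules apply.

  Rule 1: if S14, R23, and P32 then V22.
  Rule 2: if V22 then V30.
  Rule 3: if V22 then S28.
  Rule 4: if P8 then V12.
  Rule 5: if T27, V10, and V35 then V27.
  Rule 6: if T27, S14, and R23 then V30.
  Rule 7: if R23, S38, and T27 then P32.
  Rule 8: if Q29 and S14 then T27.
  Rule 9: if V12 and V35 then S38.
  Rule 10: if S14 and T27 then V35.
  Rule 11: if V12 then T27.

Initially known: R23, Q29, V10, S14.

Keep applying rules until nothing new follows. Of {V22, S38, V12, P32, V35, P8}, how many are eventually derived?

1

Q29 and S14 hold, so T27 follows (Rule 8).
From S14 and T27, Rule 10 gives V35.
V22 would need S14, R23, and P32 (Rule 1), but P32 is never established.
S38 would need V12 and V35 (Rule 9), but V12 is never established.
V12 would need P8 (Rule 4), but P8 is never established.
P32 would need R23, S38, and T27 (Rule 7), but S38 is never established.
V35: reached.
No rule produces P8, and it is not given.
Reached: V35 — 1 of the 6.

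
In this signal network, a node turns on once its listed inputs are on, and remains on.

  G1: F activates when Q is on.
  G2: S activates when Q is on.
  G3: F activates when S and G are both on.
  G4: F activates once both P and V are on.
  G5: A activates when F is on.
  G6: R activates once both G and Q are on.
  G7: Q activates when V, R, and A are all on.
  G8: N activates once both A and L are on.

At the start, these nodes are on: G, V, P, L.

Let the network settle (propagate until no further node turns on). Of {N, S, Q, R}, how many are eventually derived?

1

P and V are on, so F activates (G4).
F is on, so A activates (G5).
G8: A and L on → N on.
N: reached.
S would need Q (G2), but Q never turns on.
Q would need V, R, and A (G7), but R never turns on.
R would need G and Q (G6), but Q never turns on.
Reached: N — 1 of the 4.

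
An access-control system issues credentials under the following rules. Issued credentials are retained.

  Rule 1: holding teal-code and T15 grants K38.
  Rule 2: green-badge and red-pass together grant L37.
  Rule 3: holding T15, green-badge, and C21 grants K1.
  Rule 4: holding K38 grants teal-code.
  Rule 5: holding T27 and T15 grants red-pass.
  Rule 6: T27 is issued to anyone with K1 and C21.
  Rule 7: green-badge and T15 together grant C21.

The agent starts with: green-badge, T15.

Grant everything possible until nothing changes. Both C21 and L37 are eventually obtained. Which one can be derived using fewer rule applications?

C21: Holding green-badge and T15 grants C21 (Rule 7). [1 rule application]
L37: Holding green-badge and T15 grants C21 (Rule 7). Holding T15, green-badge, and C21 grants K1 (Rule 3). Holding K1 and C21 grants T27 (Rule 6). Holding T27 and T15 grants red-pass (Rule 5). Holding green-badge and red-pass grants L37 (Rule 2). [5 rule applications]
C21 needs fewer.

C21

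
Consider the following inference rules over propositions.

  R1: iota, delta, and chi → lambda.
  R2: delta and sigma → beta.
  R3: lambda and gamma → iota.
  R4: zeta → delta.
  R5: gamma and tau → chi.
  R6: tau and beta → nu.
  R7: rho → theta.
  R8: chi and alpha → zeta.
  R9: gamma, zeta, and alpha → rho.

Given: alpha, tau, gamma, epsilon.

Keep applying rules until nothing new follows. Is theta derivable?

gamma and tau hold, so chi follows (R5).
From chi and alpha, R8 gives zeta.
From gamma, zeta, and alpha, R9 gives rho.
From rho, R7 gives theta.

Yes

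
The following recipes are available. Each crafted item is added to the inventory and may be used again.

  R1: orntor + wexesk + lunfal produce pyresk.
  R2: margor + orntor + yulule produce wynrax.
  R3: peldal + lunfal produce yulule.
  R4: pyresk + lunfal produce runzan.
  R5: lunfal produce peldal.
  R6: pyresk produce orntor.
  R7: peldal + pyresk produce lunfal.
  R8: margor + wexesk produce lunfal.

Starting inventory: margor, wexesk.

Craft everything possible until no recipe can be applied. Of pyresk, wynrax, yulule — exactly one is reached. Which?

yulule

margor + wexesk → lunfal (R8).
lunfal → peldal (R5).
Using R3, peldal and lunfal make yulule.
wynrax would need margor, orntor, and yulule (R2), but orntor is never obtained. pyresk would need orntor, wexesk, and lunfal (R1), but orntor is never obtained.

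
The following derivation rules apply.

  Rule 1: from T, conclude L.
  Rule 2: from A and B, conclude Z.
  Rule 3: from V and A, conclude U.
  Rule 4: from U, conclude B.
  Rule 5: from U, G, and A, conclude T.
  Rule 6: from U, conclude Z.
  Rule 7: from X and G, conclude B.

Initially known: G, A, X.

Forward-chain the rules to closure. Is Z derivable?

From X and G, Rule 7 gives B.
A and B hold, so Z follows (Rule 2).

Yes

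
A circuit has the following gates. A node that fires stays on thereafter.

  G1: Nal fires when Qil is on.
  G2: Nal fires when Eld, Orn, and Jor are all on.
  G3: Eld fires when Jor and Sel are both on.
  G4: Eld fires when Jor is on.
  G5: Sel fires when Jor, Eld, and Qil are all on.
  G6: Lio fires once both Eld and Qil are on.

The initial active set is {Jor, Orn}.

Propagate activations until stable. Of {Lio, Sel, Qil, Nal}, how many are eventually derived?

G4: Jor on → Eld on.
G2: Eld, Orn, and Jor on → Nal on.
Lio would need Eld and Qil (G6), but Qil never turns on.
Sel would need Jor, Eld, and Qil (G5), but Qil never turns on.
No rule produces Qil, and it is not given.
Nal: reached.
Reached: Nal — 1 of the 4.

1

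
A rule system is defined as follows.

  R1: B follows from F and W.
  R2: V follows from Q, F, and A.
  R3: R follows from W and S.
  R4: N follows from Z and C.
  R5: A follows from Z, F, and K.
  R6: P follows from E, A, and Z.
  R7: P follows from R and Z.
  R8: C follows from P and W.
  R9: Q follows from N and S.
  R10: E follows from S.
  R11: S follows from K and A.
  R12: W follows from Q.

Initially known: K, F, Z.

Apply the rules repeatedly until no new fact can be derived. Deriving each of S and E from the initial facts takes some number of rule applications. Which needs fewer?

S: From Z, F, and K, R5 gives A. From K and A, R11 gives S. [2 rule applications]
E: Z, F, and K hold, so A follows (R5). K and A hold, so S follows (R11). From S, R10 gives E. [3 rule applications]
S needs fewer.

S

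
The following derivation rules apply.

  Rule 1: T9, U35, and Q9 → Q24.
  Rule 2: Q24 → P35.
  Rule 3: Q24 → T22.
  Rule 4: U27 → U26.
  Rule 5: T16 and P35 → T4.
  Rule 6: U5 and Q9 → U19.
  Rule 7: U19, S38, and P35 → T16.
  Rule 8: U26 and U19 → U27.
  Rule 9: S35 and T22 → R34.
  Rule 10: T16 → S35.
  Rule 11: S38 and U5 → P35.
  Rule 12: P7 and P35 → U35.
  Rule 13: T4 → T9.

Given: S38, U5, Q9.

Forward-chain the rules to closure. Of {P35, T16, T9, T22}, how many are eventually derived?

3

From S38 and U5, Rule 11 gives P35.
From U5 and Q9, Rule 6 gives U19.
From U19, S38, and P35, Rule 7 gives T16.
From T16 and P35, Rule 5 gives T4.
T4 holds, so T9 follows (Rule 13).
P35: reached.
T16: reached.
T9: reached.
T22 would need Q24 (Rule 3), but Q24 is never established.
Reached: P35, T16, and T9 — 3 of the 4.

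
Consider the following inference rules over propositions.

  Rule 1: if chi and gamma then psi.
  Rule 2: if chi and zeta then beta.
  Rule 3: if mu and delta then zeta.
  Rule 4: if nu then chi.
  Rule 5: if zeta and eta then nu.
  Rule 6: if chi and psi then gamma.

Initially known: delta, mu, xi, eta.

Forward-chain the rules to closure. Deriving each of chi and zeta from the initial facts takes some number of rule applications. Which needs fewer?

zeta

zeta: mu and delta hold, so zeta follows (Rule 3). [1 rule application]
chi: From mu and delta, Rule 3 gives zeta. zeta and eta hold, so nu follows (Rule 5). nu holds, so chi follows (Rule 4). [3 rule applications]
zeta needs fewer.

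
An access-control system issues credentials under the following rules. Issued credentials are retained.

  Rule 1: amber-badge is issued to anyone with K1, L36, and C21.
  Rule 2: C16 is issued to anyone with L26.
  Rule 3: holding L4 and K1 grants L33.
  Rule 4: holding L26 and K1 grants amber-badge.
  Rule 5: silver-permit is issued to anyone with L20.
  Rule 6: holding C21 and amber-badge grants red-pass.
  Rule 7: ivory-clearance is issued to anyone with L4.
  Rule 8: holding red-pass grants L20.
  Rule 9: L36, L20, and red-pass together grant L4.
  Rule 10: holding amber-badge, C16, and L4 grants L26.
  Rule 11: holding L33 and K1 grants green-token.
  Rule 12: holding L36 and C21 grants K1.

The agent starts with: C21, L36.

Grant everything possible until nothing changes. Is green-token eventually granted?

Yes

Holding L36 and C21 grants K1 (Rule 12).
Holding K1, L36, and C21 grants amber-badge (Rule 1).
Holding C21 and amber-badge grants red-pass (Rule 6).
Holding red-pass grants L20 (Rule 8).
Holding L36, L20, and red-pass grants L4 (Rule 9).
Holding L4 and K1 grants L33 (Rule 3).
Holding L33 and K1 grants green-token (Rule 11).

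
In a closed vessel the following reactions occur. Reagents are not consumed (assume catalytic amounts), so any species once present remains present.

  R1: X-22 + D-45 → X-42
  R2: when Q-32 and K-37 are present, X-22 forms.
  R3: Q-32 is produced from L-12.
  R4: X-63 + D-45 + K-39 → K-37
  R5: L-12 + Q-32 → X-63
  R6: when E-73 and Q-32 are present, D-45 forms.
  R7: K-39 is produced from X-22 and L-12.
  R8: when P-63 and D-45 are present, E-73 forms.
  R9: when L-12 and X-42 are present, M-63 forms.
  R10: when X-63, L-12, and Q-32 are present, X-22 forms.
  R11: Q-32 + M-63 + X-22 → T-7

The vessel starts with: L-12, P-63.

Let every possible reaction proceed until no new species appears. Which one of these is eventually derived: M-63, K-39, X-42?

L-12 present → Q-32 forms (R3).
L-12 and Q-32 present → X-63 forms (R5).
X-63, L-12, and Q-32 present → X-22 forms (R10).
X-22 and L-12 present → K-39 forms (R7).
X-42 would need X-22 and D-45 (R1), but D-45 never forms. M-63 would need L-12 and X-42 (R9), but X-42 never forms.

K-39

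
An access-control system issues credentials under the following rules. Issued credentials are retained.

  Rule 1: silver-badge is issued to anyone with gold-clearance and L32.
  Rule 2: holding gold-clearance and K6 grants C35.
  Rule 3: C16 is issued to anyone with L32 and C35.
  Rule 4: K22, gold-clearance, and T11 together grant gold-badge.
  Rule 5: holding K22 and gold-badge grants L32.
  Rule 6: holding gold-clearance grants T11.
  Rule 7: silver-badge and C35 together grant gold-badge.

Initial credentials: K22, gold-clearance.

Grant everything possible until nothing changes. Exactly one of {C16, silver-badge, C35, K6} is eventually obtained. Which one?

Holding gold-clearance grants T11 (Rule 6).
Holding K22, gold-clearance, and T11 grants gold-badge (Rule 4).
Holding K22 and gold-badge grants L32 (Rule 5).
Holding gold-clearance and L32 grants silver-badge (Rule 1).
C16 would need L32 and C35 (Rule 3), but C35 is never granted. C35 would need gold-clearance and K6 (Rule 2), but K6 is never granted. No rule produces K6, and it is not given.

silver-badge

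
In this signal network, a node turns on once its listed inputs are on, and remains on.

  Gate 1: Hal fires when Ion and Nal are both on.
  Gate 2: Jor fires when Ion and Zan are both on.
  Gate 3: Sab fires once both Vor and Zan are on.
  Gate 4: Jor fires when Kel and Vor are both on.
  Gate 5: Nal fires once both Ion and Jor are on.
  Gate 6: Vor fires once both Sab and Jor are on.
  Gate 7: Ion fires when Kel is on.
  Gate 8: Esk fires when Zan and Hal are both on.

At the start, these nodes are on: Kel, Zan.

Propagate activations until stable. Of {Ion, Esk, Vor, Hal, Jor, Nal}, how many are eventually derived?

5

Gate 7: Kel on → Ion on.
Gate 2: Ion and Zan on → Jor on.
Ion and Jor are on, so Nal fires (Gate 5).
Gate 1: Ion and Nal on → Hal on.
Gate 8: Zan and Hal on → Esk on.
Ion: reached.
Esk: reached.
Vor would need Sab and Jor (Gate 6), but Sab never turns on.
Hal: reached.
Jor: reached.
Nal: reached.
Reached: Ion, Esk, Hal, Jor, and Nal — 5 of the 6.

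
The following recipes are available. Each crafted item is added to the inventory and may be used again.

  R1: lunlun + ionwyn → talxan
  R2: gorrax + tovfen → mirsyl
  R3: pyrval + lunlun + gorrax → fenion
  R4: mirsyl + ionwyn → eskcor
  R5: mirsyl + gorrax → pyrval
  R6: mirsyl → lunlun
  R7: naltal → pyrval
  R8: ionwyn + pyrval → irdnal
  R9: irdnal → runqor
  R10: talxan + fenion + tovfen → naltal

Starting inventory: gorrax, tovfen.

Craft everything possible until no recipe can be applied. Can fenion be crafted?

Using R2, gorrax and tovfen make mirsyl.
Using R6, mirsyl makes lunlun.
mirsyl + gorrax → pyrval (R5).
Using R3, pyrval, lunlun, and gorrax make fenion.

Yes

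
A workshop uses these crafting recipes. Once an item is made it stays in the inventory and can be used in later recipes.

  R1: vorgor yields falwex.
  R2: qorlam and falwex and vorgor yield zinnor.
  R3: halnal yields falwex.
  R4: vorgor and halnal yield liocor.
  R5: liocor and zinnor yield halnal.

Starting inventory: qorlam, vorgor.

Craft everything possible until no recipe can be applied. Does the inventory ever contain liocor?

No

liocor would need vorgor and halnal (R4), but halnal is never obtained.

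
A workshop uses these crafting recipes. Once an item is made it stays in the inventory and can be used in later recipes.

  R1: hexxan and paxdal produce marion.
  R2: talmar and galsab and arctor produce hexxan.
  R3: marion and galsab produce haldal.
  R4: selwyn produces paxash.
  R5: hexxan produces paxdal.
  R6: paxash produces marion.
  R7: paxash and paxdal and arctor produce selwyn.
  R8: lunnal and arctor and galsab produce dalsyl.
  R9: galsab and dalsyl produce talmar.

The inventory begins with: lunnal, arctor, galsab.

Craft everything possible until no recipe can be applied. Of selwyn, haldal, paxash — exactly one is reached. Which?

Using R8, lunnal, arctor, and galsab make dalsyl.
galsab and dalsyl → talmar (R9).
Using R2, talmar, galsab, and arctor make hexxan.
Using R5, hexxan makes paxdal.
hexxan and paxdal → marion (R1).
Using R3, marion and galsab make haldal.
paxash would need selwyn (R4), but selwyn is never obtained. selwyn would need paxash, paxdal, and arctor (R7), but paxash is never obtained.

haldal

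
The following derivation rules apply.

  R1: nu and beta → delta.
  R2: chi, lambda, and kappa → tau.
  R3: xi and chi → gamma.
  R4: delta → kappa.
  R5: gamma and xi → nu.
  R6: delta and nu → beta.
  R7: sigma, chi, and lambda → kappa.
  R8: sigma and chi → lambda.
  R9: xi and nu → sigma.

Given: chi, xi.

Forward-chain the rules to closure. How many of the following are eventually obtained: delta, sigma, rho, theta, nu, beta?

2

From xi and chi, R3 gives gamma.
gamma and xi hold, so nu follows (R5).
From xi and nu, R9 gives sigma.
delta would need nu and beta (R1), but beta is never established.
sigma: reached.
No rule produces rho, and it is not given.
No rule produces theta, and it is not given.
nu: reached.
beta would need delta and nu (R6), but delta is never established.
Reached: sigma and nu — 2 of the 6.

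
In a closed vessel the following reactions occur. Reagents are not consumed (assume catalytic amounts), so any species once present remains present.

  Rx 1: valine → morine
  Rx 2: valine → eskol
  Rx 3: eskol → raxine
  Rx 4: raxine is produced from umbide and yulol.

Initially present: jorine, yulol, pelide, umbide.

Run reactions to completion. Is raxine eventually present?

umbide and yulol present → raxine forms (Rx 4).

Yes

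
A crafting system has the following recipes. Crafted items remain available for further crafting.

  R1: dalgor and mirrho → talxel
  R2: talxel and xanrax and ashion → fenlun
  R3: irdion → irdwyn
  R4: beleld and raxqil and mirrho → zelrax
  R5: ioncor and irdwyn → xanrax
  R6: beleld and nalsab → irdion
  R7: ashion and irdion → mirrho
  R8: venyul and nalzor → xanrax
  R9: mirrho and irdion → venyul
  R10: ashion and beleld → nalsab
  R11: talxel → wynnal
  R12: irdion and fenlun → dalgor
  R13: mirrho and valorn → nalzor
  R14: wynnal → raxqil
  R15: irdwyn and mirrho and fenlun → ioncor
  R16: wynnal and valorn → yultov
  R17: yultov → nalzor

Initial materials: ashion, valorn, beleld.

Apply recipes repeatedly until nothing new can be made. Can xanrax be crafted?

Yes

ashion and beleld → nalsab (R10).
Using R6, beleld and nalsab make irdion.
ashion and irdion → mirrho (R7).
mirrho and irdion → venyul (R9).
Using R13, mirrho and valorn make nalzor.
venyul and nalzor → xanrax (R8).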